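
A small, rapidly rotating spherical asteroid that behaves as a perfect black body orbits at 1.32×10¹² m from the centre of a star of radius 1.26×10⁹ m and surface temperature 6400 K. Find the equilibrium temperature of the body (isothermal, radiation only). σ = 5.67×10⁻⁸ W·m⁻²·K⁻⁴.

T ≈ 140 K

The star's surface emits σT_*⁴; at distance d the flux is S = σT_*⁴(R_*/d)².
S = 5.67×10⁻⁸·(6400)⁴·(1.26×10⁹/1.32×10¹²)² = 86.68 W/m².
For an isothermal sphere T⁴ = (1−a)S/(4σ) = 3.822×10⁸ K⁴.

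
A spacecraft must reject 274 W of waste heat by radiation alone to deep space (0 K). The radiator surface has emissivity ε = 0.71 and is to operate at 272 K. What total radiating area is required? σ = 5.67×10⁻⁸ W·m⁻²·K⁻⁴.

P = εσA T⁴ ⇒ A = P/(εσT⁴).
T⁴ = 5.474×10⁹ K⁴.
A = 274/(0.71 × 5.67×10⁻⁸ × 5.474×10⁹).

A ≈ 1.24 m²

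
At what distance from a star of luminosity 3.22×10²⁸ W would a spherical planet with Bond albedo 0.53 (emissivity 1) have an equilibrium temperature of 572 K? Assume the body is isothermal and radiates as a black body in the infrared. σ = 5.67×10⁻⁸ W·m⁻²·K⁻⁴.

d ≈ 2.23×10¹¹ m

For an isothermal black-emitting sphere, (1−a)S·πr² = σ·4πr²·T⁴ ⇒ S = 4σT⁴/(1−a).
S = 4·5.67×10⁻⁸·(572)⁴/0.470 = 51660 W/m².
Flux falls as S = L/(4πd²), so d = √(L/(4πS)) = √(3.22×10²⁸/(4π·51660)).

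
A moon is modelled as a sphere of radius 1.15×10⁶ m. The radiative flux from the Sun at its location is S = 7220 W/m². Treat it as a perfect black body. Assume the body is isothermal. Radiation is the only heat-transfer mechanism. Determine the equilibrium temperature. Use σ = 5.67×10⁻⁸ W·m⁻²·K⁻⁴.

At equilibrium, absorbed power = emitted power.
Absorbing cross-section = πr² = 4.155×10¹² m²; emitting surface = 4πr² = 1.662×10¹³ m² (ratio 4).
S·A_cross = εσ·A_surf·T⁴  ⇒  T⁴ = S/(4σ).
T⁴ = 1.00·7220/(4·5.67×10⁻⁸) = 3.183×10¹⁰ K⁴.
T = (3.183×10¹⁰)^(1/4).

T ≈ 422 K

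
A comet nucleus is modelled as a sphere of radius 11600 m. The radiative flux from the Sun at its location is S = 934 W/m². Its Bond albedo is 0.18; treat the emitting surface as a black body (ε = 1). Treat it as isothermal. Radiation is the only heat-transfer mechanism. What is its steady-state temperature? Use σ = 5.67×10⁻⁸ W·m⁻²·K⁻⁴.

At equilibrium, absorbed power = emitted power.
Absorbing cross-section = πr² = 4.227×10⁸ m²; emitting surface = 4πr² = 1.691×10⁹ m² (ratio 4).
(1−a)S·A_cross = εσ·A_surf·T⁴  ⇒  T⁴ = (1−a)S/(4σ).
T⁴ = 0.820·934/(4·5.67×10⁻⁸) = 3.377×10⁹ K⁴.
T = (3.377×10⁹)^(1/4).

T ≈ 241 K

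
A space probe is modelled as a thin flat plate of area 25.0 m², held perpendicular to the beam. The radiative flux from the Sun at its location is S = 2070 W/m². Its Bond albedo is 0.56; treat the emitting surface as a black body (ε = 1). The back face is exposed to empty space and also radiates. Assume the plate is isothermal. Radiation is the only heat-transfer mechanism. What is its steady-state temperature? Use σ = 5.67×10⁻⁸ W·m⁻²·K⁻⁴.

At equilibrium, absorbed power = emitted power.
Absorbing cross-section = A = 25.00 m²; emitting surface = 2A = 50.00 m² (ratio 2).
(1−a)S·A_cross = εσ·A_surf·T⁴  ⇒  T⁴ = (1−a)S/(2σ).
T⁴ = 0.440·2070/(2·5.67×10⁻⁸) = 8.032×10⁹ K⁴.
T = (8.032×10⁹)^(1/4).

T ≈ 299 K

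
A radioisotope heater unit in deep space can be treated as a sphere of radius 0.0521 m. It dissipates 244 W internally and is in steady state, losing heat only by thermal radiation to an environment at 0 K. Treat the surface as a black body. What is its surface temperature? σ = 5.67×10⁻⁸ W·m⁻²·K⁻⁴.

T ≈ 596 K

Steady state: internal power = radiated power, P = εσA T⁴.
Radiating area A = 4πr² = 0.03411 m².
T⁴ = P/(εσA) = 244/(1.0·5.67×10⁻⁸·0.03411) = 1.262×10¹¹ K⁴.
T = (1.262×10¹¹)^(1/4).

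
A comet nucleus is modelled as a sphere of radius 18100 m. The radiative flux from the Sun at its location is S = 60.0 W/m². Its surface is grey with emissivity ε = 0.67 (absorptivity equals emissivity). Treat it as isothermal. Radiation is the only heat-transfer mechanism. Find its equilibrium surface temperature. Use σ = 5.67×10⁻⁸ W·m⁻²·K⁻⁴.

At equilibrium, absorbed power = emitted power.
Absorbing cross-section = πr² = 1.029×10⁹ m²; emitting surface = 4πr² = 4.117×10⁹ m² (ratio 4).
εS·A_cross = εσ·A_surf·T⁴  ⇒  T⁴ = S/(4σ)   (ε cancels).
T⁴ = 60.0/(4·5.67×10⁻⁸) = 2.646×10⁸ K⁴.
T = (2.646×10⁸)^(1/4).

T ≈ 128 K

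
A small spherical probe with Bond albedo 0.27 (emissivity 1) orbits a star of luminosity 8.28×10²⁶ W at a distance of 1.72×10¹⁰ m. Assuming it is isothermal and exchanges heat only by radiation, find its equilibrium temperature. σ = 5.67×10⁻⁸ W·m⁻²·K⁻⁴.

T ≈ 920 K

First find the stellar flux at distance d: S = L/(4πd²) = 8.28×10²⁶/(4π·(1.72×10¹⁰)²) = 2.227×10⁵ W/m².
For an isothermal sphere, absorbed (1−a)S·πr² = emitted σ·4πr²·T⁴, so T⁴ = (1−a)S/(4σ).
T⁴ = 0.730·2.227×10⁵/(4·5.67×10⁻⁸) = 7.169×10¹¹ K⁴.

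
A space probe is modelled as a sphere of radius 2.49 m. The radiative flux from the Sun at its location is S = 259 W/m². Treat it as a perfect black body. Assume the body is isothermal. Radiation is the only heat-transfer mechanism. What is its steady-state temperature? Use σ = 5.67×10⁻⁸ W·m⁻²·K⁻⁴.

At equilibrium, absorbed power = emitted power.
Absorbing cross-section = πr² = 19.48 m²; emitting surface = 4πr² = 77.91 m² (ratio 4).
S·A_cross = εσ·A_surf·T⁴  ⇒  T⁴ = S/(4σ).
T⁴ = 1.00·259/(4·5.67×10⁻⁸) = 1.142×10⁹ K⁴.
T = (1.142×10⁹)^(1/4).

T ≈ 184 K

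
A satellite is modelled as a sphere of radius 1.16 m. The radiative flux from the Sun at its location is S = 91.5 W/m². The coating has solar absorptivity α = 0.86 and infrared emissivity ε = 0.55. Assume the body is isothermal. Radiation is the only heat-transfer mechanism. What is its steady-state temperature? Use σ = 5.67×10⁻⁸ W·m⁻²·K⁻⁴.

T ≈ 158 K

At equilibrium, absorbed power = emitted power.
Absorbing cross-section = πr² = 4.227 m²; emitting surface = 4πr² = 16.91 m² (ratio 4).
αS·A_cross = εσ·A_surf·T⁴  ⇒  T⁴ = αS/(ε·4σ).
T⁴ = 0.860·91.5/(0.55·4·5.67×10⁻⁸) = 6.308×10⁸ K⁴.
T = (6.308×10⁸)^(1/4).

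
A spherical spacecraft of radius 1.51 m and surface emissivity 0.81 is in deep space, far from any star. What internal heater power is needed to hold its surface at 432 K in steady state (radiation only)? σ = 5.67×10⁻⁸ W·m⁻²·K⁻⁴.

P ≈ 45800 W

P = εσ·4πr²·T⁴.
4πr² = 28.65 m²; T⁴ = 3.483×10¹⁰ K⁴.
P = 0.81·5.67×10⁻⁸·28.65·3.483×10¹⁰.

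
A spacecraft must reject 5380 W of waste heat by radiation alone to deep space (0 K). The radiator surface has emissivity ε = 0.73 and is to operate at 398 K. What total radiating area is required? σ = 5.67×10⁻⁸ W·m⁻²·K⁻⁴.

P = εσA T⁴ ⇒ A = P/(εσT⁴).
T⁴ = 2.509×10¹⁰ K⁴.
A = 5380/(0.73 × 5.67×10⁻⁸ × 2.509×10¹⁰).

A ≈ 5.18 m²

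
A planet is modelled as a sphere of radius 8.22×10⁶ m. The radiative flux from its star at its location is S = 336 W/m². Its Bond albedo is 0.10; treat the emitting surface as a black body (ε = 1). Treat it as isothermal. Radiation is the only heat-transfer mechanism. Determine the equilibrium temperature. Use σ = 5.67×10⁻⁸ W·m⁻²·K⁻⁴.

At equilibrium, absorbed power = emitted power.
Absorbing cross-section = πr² = 2.123×10¹⁴ m²; emitting surface = 4πr² = 8.491×10¹⁴ m² (ratio 4).
(1−a)S·A_cross = εσ·A_surf·T⁴  ⇒  T⁴ = (1−a)S/(4σ).
T⁴ = 0.900·336/(4·5.67×10⁻⁸) = 1.333×10⁹ K⁴.
T = (1.333×10⁹)^(1/4).

T ≈ 191 K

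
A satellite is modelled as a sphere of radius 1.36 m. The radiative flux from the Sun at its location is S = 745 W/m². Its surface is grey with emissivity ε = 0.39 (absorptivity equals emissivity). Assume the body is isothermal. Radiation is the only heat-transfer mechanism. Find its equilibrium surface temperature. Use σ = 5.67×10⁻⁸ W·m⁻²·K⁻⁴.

T ≈ 239 K

At equilibrium, absorbed power = emitted power.
Absorbing cross-section = πr² = 5.811 m²; emitting surface = 4πr² = 23.24 m² (ratio 4).
εS·A_cross = εσ·A_surf·T⁴  ⇒  T⁴ = S/(4σ)   (ε cancels).
T⁴ = 745/(4·5.67×10⁻⁸) = 3.285×10⁹ K⁴.
T = (3.285×10⁹)^(1/4).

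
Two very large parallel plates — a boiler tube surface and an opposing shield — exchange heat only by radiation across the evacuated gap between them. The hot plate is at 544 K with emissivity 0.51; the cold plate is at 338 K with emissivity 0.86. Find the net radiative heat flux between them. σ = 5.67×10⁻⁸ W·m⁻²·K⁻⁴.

For two infinite grey parallel plates, q = σ(T₁⁴ − T₂⁴)/(1/ε₁ + 1/ε₂ − 1).
T₁⁴ − T₂⁴ = 8.758×10¹⁰ − 1.305×10¹⁰ = 7.453×10¹⁰ K⁴.
1/ε₁ + 1/ε₂ − 1 = 1.961 + 1.163 − 1 = 2.124.
q = 5.67×10⁻⁸ × 7.453×10¹⁰ / 2.124.

q ≈ 1990 W/m²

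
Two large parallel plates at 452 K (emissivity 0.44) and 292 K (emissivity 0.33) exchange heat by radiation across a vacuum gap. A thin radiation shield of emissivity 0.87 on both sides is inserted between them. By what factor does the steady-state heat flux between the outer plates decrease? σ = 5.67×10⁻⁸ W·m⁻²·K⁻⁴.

Without shield: q₀ = σΔ(T⁴)/(1/ε₁+1/ε₂−1) with denominator 4.303.
With shield the two gaps are in series; the resistances add: (1/ε₁+1/ε_s−1)+(1/ε_s+1/ε₂−1) = 2.422+3.180 = 5.602.
Heat-flux ratio q₀/q = 5.602/4.303.

factor ≈ 1.30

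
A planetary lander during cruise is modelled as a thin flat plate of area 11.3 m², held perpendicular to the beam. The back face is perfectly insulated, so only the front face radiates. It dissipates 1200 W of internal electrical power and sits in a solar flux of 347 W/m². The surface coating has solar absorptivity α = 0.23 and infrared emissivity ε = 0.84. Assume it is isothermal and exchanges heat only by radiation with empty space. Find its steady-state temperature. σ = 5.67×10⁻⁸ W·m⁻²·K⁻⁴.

At steady state, absorbed solar power + internal power = radiated power.
Absorbed: α·S·A_cross = 0.23·347·11.30 = 901.9 W (cross-section A).
Total input = 901.9 + 1200 = 2102 W.
Radiated: εσ·A_surf·T⁴ with A_surf = A = 11.30 m².
T⁴ = 2102/(0.84·5.67×10⁻⁸·11.30) = 3.905×10⁹ K⁴.

T ≈ 250 K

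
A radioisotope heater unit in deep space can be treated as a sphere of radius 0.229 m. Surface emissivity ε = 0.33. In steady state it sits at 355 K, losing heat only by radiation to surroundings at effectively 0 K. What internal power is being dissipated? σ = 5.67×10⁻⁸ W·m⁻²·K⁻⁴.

Steady state: P = εσA T⁴.
A = 4πr² = 0.6590 m²; T⁴ = (355)⁴ = 1.588×10¹⁰ K⁴.
P = 0.33 × 5.67×10⁻⁸ × 0.6590 × 1.588×10¹⁰.

P ≈ 196 W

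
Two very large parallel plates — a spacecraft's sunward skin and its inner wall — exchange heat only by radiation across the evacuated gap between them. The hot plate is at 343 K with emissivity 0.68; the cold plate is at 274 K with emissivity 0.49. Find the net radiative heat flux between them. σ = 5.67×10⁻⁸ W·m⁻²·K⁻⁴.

q ≈ 185 W/m²

For two infinite grey parallel plates, q = σ(T₁⁴ − T₂⁴)/(1/ε₁ + 1/ε₂ − 1).
T₁⁴ − T₂⁴ = 1.384×10¹⁰ − 5.636×10⁹ = 8.205×10⁹ K⁴.
1/ε₁ + 1/ε₂ − 1 = 1.471 + 2.041 − 1 = 2.511.
q = 5.67×10⁻⁸ × 8.205×10⁹ / 2.511.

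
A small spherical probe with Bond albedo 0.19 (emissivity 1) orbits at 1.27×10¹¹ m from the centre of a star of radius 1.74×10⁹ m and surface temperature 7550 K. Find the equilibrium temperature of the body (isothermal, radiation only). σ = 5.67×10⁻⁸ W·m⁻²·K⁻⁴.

T ≈ 593 K

The star's surface emits σT_*⁴; at distance d the flux is S = σT_*⁴(R_*/d)².
S = 5.67×10⁻⁸·(7550)⁴·(1.74×10⁹/1.27×10¹¹)² = 34580 W/m².
For an isothermal sphere T⁴ = (1−a)S/(4σ) = 1.235×10¹¹ K⁴.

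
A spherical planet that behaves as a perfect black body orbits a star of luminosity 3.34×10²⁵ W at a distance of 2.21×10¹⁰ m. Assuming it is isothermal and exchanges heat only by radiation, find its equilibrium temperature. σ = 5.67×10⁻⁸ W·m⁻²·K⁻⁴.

T ≈ 394 K

First find the stellar flux at distance d: S = L/(4πd²) = 3.34×10²⁵/(4π·(2.21×10¹⁰)²) = 5442 W/m².
For an isothermal sphere, absorbed (1−a)S·πr² = emitted σ·4πr²·T⁴, so T⁴ = (1−a)S/(4σ).
T⁴ = 1.00·5442/(4·5.67×10⁻⁸) = 2.399×10¹⁰ K⁴.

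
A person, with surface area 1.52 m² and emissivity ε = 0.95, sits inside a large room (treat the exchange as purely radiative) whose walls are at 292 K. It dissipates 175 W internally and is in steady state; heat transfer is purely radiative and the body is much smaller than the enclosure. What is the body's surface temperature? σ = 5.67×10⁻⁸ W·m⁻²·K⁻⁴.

For a small grey body in a large enclosure, net radiated power = εσA(T⁴ − T_w⁴).
Steady state: P = εσA(T⁴ − T_w⁴) with A = 1.52 m².
T⁴ = P/(εσA) + T_w⁴ = 175/(0.95·5.67×10⁻⁸·1.520) + (292)⁴
    = 2.137×10⁹ + 7.270×10⁹ = 9.407×10⁹ K⁴.

T ≈ 311 K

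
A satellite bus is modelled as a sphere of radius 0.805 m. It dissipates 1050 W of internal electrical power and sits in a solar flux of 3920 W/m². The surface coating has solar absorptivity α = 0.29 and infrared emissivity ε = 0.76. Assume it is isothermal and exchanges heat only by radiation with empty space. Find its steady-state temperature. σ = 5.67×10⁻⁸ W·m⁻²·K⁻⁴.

At steady state, absorbed solar power + internal power = radiated power.
Absorbed: α·S·A_cross = 0.29·3920·2.036 = 2314 W (cross-section πr²).
Total input = 2314 + 1050 = 3364 W.
Radiated: εσ·A_surf·T⁴ with A_surf = 4πr² = 8.143 m².
T⁴ = 3364/(0.76·5.67×10⁻⁸·8.143) = 9.587×10⁹ K⁴.

T ≈ 313 K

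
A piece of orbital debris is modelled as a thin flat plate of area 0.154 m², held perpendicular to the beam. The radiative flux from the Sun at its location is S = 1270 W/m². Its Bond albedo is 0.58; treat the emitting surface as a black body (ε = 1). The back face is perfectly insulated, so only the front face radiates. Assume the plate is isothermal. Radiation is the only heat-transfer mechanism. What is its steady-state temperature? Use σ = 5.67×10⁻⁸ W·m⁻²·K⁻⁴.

At equilibrium, absorbed power = emitted power.
Absorbing cross-section = A = 0.1540 m²; emitting surface = A = 0.1540 m² (ratio 1).
(1−a)S·A_cross = εσ·A_surf·T⁴  ⇒  T⁴ = (1−a)S/(1σ).
T⁴ = 0.420·1270/(1·5.67×10⁻⁸) = 9.407×10⁹ K⁴.
T = (9.407×10⁹)^(1/4).

T ≈ 311 K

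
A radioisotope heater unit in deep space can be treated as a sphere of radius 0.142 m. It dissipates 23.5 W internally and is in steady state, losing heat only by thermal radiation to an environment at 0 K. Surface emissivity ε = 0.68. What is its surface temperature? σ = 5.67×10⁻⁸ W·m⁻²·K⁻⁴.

Steady state: internal power = radiated power, P = εσA T⁴.
Radiating area A = 4πr² = 0.2534 m².
T⁴ = P/(εσA) = 23.5/(0.68·5.67×10⁻⁸·0.2534) = 2.405×10⁹ K⁴.
T = (2.405×10⁹)^(1/4).

T ≈ 221 K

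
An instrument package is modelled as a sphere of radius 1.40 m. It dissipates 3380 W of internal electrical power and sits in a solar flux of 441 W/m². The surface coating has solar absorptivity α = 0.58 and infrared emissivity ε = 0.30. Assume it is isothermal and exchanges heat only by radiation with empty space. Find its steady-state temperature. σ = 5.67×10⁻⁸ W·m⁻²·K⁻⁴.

T ≈ 330 K

At steady state, absorbed solar power + internal power = radiated power.
Absorbed: α·S·A_cross = 0.58·441·6.158 = 1575 W (cross-section πr²).
Total input = 1575 + 3380 = 4955 W.
Radiated: εσ·A_surf·T⁴ with A_surf = 4πr² = 24.63 m².
T⁴ = 4955/(0.30·5.67×10⁻⁸·24.63) = 1.183×10¹⁰ K⁴.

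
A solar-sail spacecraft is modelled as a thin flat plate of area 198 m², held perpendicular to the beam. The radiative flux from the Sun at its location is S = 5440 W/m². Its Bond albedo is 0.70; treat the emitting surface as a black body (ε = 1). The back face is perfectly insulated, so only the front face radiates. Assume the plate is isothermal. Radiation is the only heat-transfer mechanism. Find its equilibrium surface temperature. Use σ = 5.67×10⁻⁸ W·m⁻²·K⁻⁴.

At equilibrium, absorbed power = emitted power.
Absorbing cross-section = A = 198.0 m²; emitting surface = A = 198.0 m² (ratio 1).
(1−a)S·A_cross = εσ·A_surf·T⁴  ⇒  T⁴ = (1−a)S/(1σ).
T⁴ = 0.300·5440/(1·5.67×10⁻⁸) = 2.878×10¹⁰ K⁴.
T = (2.878×10¹⁰)^(1/4).

T ≈ 412 K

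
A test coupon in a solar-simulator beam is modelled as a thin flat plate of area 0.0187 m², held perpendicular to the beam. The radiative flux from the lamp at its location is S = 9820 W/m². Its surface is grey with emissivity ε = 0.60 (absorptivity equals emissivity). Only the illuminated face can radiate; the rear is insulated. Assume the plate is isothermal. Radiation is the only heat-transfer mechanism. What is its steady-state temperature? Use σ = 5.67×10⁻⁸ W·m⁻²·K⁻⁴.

At equilibrium, absorbed power = emitted power.
Absorbing cross-section = A = 0.01870 m²; emitting surface = A = 0.01870 m² (ratio 1).
εS·A_cross = εσ·A_surf·T⁴  ⇒  T⁴ = S/(1σ)   (ε cancels).
T⁴ = 9820/(1·5.67×10⁻⁸) = 1.732×10¹¹ K⁴.
T = (1.732×10¹¹)^(1/4).

T ≈ 645 K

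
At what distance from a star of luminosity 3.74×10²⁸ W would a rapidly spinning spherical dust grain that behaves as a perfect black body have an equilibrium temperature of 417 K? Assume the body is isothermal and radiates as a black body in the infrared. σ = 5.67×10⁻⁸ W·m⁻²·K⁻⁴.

d ≈ 6.59×10¹¹ m

For an isothermal black-emitting sphere, (1−a)S·πr² = σ·4πr²·T⁴ ⇒ S = 4σT⁴/(1−a).
S = 4·5.67×10⁻⁸·(417)⁴/1.00 = 6858 W/m².
Flux falls as S = L/(4πd²), so d = √(L/(4πS)) = √(3.74×10²⁸/(4π·6858)).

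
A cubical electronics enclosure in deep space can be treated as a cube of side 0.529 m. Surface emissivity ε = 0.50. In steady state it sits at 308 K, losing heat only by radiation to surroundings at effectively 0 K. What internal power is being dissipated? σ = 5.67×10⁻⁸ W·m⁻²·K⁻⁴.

P ≈ 428 W

Steady state: P = εσA T⁴.
A = 6L² = 1.679 m²; T⁴ = (308)⁴ = 8.999×10⁹ K⁴.
P = 0.50 × 5.67×10⁻⁸ × 1.679 × 8.999×10⁹.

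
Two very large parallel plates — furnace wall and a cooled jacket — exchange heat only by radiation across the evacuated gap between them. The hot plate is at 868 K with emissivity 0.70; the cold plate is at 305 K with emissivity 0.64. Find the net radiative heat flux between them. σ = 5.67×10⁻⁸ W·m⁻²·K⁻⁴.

q ≈ 15900 W/m²

For two infinite grey parallel plates, q = σ(T₁⁴ − T₂⁴)/(1/ε₁ + 1/ε₂ − 1).
T₁⁴ − T₂⁴ = 5.676×10¹¹ − 8.654×10⁹ = 5.590×10¹¹ K⁴.
1/ε₁ + 1/ε₂ − 1 = 1.429 + 1.562 − 1 = 1.991.
q = 5.67×10⁻⁸ × 5.590×10¹¹ / 1.991.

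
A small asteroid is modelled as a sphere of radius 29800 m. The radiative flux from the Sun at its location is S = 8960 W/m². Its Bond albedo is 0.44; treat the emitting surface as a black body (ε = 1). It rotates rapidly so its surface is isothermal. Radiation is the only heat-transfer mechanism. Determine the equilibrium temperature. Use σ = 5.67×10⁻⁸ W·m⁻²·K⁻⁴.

T ≈ 386 K

At equilibrium, absorbed power = emitted power.
Absorbing cross-section = πr² = 2.790×10⁹ m²; emitting surface = 4πr² = 1.116×10¹⁰ m² (ratio 4).
(1−a)S·A_cross = εσ·A_surf·T⁴  ⇒  T⁴ = (1−a)S/(4σ).
T⁴ = 0.560·8960/(4·5.67×10⁻⁸) = 2.212×10¹⁰ K⁴.
T = (2.212×10¹⁰)^(1/4).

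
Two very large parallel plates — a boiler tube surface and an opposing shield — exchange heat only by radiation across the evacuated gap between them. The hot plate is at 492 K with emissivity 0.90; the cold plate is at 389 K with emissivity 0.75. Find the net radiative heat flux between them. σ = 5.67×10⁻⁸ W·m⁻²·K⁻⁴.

For two infinite grey parallel plates, q = σ(T₁⁴ − T₂⁴)/(1/ε₁ + 1/ε₂ − 1).
T₁⁴ − T₂⁴ = 5.859×10¹⁰ − 2.290×10¹⁰ = 3.570×10¹⁰ K⁴.
1/ε₁ + 1/ε₂ − 1 = 1.111 + 1.333 − 1 = 1.444.
q = 5.67×10⁻⁸ × 3.570×10¹⁰ / 1.444.

q ≈ 1400 W/m²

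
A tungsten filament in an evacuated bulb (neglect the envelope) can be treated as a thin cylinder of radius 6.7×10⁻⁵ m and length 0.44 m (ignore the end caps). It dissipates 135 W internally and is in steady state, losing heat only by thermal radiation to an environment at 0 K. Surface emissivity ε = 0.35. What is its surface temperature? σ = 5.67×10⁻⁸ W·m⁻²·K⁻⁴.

T ≈ 2460 K

Steady state: internal power = radiated power, P = εσA T⁴.
Radiating area A = 2πrL = 1.852×10⁻⁴ m².
T⁴ = P/(εσA) = 135/(0.35·5.67×10⁻⁸·1.852×10⁻⁴) = 3.673×10¹³ K⁴.
T = (3.673×10¹³)^(1/4).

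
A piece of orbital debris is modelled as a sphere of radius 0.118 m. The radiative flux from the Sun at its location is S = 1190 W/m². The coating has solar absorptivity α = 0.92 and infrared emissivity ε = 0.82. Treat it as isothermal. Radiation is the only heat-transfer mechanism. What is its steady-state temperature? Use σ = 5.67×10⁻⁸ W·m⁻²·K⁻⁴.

At equilibrium, absorbed power = emitted power.
Absorbing cross-section = πr² = 0.04374 m²; emitting surface = 4πr² = 0.1750 m² (ratio 4).
αS·A_cross = εσ·A_surf·T⁴  ⇒  T⁴ = αS/(ε·4σ).
T⁴ = 0.920·1190/(0.82·4·5.67×10⁻⁸) = 5.887×10⁹ K⁴.
T = (5.887×10⁹)^(1/4).

T ≈ 277 K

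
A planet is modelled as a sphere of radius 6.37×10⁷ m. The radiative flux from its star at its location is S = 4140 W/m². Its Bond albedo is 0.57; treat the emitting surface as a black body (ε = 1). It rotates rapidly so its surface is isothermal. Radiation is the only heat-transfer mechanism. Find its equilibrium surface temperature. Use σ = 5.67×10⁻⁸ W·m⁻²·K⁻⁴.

T ≈ 298 K

At equilibrium, absorbed power = emitted power.
Absorbing cross-section = πr² = 1.275×10¹⁶ m²; emitting surface = 4πr² = 5.099×10¹⁶ m² (ratio 4).
(1−a)S·A_cross = εσ·A_surf·T⁴  ⇒  T⁴ = (1−a)S/(4σ).
T⁴ = 0.430·4140/(4·5.67×10⁻⁸) = 7.849×10⁹ K⁴.
T = (7.849×10⁹)^(1/4).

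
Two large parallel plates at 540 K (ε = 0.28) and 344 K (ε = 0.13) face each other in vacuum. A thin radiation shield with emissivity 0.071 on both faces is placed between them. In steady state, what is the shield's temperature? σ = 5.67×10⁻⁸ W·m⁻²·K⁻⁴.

In steady state the net flux on the hot side equals that on the cold side.
σ(T₁⁴−T_s⁴)/D₁ = σ(T_s⁴−T₂⁴)/D₂, with D₁ = 1/ε₁+1/ε_s−1 = 16.66, D₂ = 1/ε_s+1/ε₂−1 = 20.78.
Solve for T_s⁴: T_s⁴ = (D₂·T₁⁴ + D₁·T₂⁴)/(D₁+D₂) = 5.343×10¹⁰ K⁴.

T_s ≈ 481 K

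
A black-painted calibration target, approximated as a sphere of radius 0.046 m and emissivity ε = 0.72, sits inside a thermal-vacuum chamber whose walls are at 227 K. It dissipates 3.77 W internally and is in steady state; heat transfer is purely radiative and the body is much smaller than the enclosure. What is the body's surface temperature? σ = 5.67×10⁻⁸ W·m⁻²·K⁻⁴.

T ≈ 280 K

For a small grey body in a large enclosure, net radiated power = εσA(T⁴ − T_w⁴).
Steady state: P = εσA(T⁴ − T_w⁴) with A = 4πr² = 0.02659 m².
T⁴ = P/(εσA) + T_w⁴ = 3.77/(0.72·5.67×10⁻⁸·0.02659) + (227)⁴
    = 3.473×10⁹ + 2.655×10⁹ = 6.128×10⁹ K⁴.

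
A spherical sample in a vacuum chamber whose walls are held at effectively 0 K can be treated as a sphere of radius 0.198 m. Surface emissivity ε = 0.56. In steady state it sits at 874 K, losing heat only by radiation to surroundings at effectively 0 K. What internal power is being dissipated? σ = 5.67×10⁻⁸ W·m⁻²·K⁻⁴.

Steady state: P = εσA T⁴.
A = 4πr² = 0.4927 m²; T⁴ = (874)⁴ = 5.835×10¹¹ K⁴.
P = 0.56 × 5.67×10⁻⁸ × 0.4927 × 5.835×10¹¹.

P ≈ 9130 W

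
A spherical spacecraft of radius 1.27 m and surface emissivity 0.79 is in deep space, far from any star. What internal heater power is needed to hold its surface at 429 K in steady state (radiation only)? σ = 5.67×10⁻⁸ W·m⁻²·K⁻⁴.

P ≈ 30800 W

P = εσ·4πr²·T⁴.
4πr² = 20.27 m²; T⁴ = 3.387×10¹⁰ K⁴.
P = 0.79·5.67×10⁻⁸·20.27·3.387×10¹⁰.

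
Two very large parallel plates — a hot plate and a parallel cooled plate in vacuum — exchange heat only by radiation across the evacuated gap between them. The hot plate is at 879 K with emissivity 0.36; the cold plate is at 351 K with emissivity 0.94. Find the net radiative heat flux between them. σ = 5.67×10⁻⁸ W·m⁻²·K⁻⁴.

q ≈ 11600 W/m²

For two infinite grey parallel plates, q = σ(T₁⁴ − T₂⁴)/(1/ε₁ + 1/ε₂ − 1).
T₁⁴ − T₂⁴ = 5.970×10¹¹ − 1.518×10¹⁰ = 5.818×10¹¹ K⁴.
1/ε₁ + 1/ε₂ − 1 = 2.778 + 1.064 − 1 = 2.842.
q = 5.67×10⁻⁸ × 5.818×10¹¹ / 2.842.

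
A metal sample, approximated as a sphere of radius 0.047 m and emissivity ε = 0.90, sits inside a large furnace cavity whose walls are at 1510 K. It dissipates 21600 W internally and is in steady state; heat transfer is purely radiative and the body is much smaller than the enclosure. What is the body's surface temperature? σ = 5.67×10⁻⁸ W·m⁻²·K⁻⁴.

T ≈ 2130 K

For a small grey body in a large enclosure, net radiated power = εσA(T⁴ − T_w⁴).
Steady state: P = εσA(T⁴ − T_w⁴) with A = 4πr² = 0.02776 m².
T⁴ = P/(εσA) + T_w⁴ = 21600/(0.90·5.67×10⁻⁸·0.02776) + (1510)⁴
    = 1.525×10¹³ + 5.199×10¹² = 2.045×10¹³ K⁴.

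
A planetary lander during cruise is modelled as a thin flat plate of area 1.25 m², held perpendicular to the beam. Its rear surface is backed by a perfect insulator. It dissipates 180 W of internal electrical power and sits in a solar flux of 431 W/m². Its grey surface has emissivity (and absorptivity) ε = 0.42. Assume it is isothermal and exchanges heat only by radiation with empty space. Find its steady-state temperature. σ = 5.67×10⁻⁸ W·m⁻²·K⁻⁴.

T ≈ 342 K

At steady state, absorbed solar power + internal power = radiated power.
Absorbed: α·S·A_cross = 0.42·431·1.250 = 226.3 W (cross-section A).
Total input = 226.3 + 180 = 406.3 W.
Radiated: εσ·A_surf·T⁴ with A_surf = A = 1.250 m².
T⁴ = 406.3/(0.42·5.67×10⁻⁸·1.250) = 1.365×10¹⁰ K⁴.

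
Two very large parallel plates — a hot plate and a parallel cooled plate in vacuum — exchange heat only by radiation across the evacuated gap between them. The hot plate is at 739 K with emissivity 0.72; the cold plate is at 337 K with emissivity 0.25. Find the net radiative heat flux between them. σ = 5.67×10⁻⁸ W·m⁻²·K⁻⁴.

q ≈ 3690 W/m²

For two infinite grey parallel plates, q = σ(T₁⁴ − T₂⁴)/(1/ε₁ + 1/ε₂ − 1).
T₁⁴ − T₂⁴ = 2.982×10¹¹ − 1.290×10¹⁰ = 2.854×10¹¹ K⁴.
1/ε₁ + 1/ε₂ − 1 = 1.389 + 4.000 − 1 = 4.389.
q = 5.67×10⁻⁸ × 2.854×10¹¹ / 4.389.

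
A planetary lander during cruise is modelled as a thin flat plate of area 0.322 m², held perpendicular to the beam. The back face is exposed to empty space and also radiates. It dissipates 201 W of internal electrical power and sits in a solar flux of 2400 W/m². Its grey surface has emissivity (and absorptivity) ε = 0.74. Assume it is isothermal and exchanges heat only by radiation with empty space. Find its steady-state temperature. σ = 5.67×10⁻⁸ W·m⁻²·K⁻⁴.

T ≈ 411 K

At steady state, absorbed solar power + internal power = radiated power.
Absorbed: α·S·A_cross = 0.74·2400·0.3220 = 571.9 W (cross-section A).
Total input = 571.9 + 201 = 772.9 W.
Radiated: εσ·A_surf·T⁴ with A_surf = 2A = 0.6440 m².
T⁴ = 772.9/(0.74·5.67×10⁻⁸·0.6440) = 2.860×10¹⁰ K⁴.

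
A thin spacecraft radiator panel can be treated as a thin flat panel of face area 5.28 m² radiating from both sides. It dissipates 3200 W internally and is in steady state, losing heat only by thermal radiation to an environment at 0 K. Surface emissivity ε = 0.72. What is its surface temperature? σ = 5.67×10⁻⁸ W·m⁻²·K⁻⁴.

T ≈ 294 K

Steady state: internal power = radiated power, P = εσA T⁴.
Radiating area A = 2·5.28 = 10.56 m².
T⁴ = P/(εσA) = 3200/(0.72·5.67×10⁻⁸·10.56) = 7.423×10⁹ K⁴.
T = (7.423×10⁹)^(1/4).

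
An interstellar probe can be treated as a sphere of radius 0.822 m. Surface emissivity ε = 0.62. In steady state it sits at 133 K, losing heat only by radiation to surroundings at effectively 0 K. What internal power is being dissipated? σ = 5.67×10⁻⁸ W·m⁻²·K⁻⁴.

Steady state: P = εσA T⁴.
A = 4πr² = 8.491 m²; T⁴ = (133)⁴ = 3.129×10⁸ K⁴.
P = 0.62 × 5.67×10⁻⁸ × 8.491 × 3.129×10⁸.

P ≈ 93.4 W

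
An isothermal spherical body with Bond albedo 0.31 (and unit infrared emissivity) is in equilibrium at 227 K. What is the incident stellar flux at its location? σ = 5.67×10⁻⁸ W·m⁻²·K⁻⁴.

S ≈ 873 W/m²

(1−a)S·πr² = σ·4πr²·T⁴ ⇒ S = 4σT⁴/(1−a).
S = 4·5.67×10⁻⁸·2.655×10⁹/0.690.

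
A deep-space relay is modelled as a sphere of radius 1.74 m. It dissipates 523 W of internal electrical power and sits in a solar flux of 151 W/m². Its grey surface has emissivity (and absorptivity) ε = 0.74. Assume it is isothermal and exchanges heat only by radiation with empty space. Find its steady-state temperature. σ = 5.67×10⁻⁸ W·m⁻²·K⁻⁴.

At steady state, absorbed solar power + internal power = radiated power.
Absorbed: α·S·A_cross = 0.74·151·9.511 = 1063 W (cross-section πr²).
Total input = 1063 + 523 = 1586 W.
Radiated: εσ·A_surf·T⁴ with A_surf = 4πr² = 38.05 m².
T⁴ = 1586/(0.74·5.67×10⁻⁸·38.05) = 9.934×10⁸ K⁴.

T ≈ 178 K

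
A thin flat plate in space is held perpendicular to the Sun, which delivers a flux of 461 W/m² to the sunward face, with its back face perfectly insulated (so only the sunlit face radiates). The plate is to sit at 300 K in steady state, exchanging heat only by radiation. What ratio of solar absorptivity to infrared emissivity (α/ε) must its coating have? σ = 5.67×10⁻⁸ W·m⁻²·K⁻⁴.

Balance: αS·A = εσ·1A·T⁴ ⇒ α/ε = σT⁴/S.
α/ε = 5.67×10⁻⁸·(300)⁴/461 = 5.67×10⁻⁸·8.100×10⁹/461.

α/ε ≈ 0.996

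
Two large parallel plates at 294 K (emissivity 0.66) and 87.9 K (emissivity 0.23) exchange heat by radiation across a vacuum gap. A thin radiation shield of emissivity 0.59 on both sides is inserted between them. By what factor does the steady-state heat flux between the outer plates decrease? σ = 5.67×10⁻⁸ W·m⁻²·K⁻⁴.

factor ≈ 1.49

Without shield: q₀ = σΔ(T⁴)/(1/ε₁+1/ε₂−1) with denominator 4.863.
With shield the two gaps are in series; the resistances add: (1/ε₁+1/ε_s−1)+(1/ε_s+1/ε₂−1) = 2.210+5.043 = 7.253.
Heat-flux ratio q₀/q = 7.253/4.863.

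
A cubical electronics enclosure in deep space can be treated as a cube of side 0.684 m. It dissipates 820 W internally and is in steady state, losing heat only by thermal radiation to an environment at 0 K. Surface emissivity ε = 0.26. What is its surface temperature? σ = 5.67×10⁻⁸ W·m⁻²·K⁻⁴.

Steady state: internal power = radiated power, P = εσA T⁴.
Radiating area A = 6L² = 2.807 m².
T⁴ = P/(εσA) = 820/(0.26·5.67×10⁻⁸·2.807) = 1.981×10¹⁰ K⁴.
T = (1.981×10¹⁰)^(1/4).

T ≈ 375 K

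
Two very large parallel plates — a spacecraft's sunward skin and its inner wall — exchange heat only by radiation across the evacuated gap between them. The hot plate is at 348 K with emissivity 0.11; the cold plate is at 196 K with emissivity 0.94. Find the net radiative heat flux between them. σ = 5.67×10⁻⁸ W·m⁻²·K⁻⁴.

For two infinite grey parallel plates, q = σ(T₁⁴ − T₂⁴)/(1/ε₁ + 1/ε₂ − 1).
T₁⁴ − T₂⁴ = 1.467×10¹⁰ − 1.476×10⁹ = 1.319×10¹⁰ K⁴.
1/ε₁ + 1/ε₂ − 1 = 9.091 + 1.064 − 1 = 9.155.
q = 5.67×10⁻⁸ × 1.319×10¹⁰ / 9.155.

q ≈ 81.7 W/m²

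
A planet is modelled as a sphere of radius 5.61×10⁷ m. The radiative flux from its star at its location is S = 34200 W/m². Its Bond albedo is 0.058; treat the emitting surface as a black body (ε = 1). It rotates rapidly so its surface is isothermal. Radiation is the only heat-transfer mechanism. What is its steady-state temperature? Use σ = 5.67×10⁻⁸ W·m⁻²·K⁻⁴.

T ≈ 614 K

At equilibrium, absorbed power = emitted power.
Absorbing cross-section = πr² = 9.887×10¹⁵ m²; emitting surface = 4πr² = 3.955×10¹⁶ m² (ratio 4).
(1−a)S·A_cross = εσ·A_surf·T⁴  ⇒  T⁴ = (1−a)S/(4σ).
T⁴ = 0.942·34200/(4·5.67×10⁻⁸) = 1.420×10¹¹ K⁴.
T = (1.420×10¹¹)^(1/4).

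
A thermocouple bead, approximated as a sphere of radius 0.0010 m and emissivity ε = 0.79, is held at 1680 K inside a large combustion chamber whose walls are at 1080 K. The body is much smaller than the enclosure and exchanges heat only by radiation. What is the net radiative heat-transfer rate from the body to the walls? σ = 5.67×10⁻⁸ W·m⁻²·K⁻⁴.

P_net ≈ 3.72 W

For a small grey body in a large enclosure: P_net = εσA(T_body⁴ − T_wall⁴).
A = 4πr² = 1.257×10⁻⁵ m²; T_body⁴ − T_wall⁴ = 7.966×10¹² − 1.360×10¹² = 6.605×10¹² K⁴.
|P_net| = 0.79·5.67×10⁻⁸·1.257×10⁻⁵·6.605×10¹².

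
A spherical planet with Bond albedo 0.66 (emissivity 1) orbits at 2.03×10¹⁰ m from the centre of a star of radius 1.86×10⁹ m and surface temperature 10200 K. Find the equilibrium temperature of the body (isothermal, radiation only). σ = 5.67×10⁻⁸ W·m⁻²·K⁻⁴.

The star's surface emits σT_*⁴; at distance d the flux is S = σT_*⁴(R_*/d)².
S = 5.67×10⁻⁸·(10200)⁴·(1.86×10⁹/2.03×10¹⁰)² = 5.152×10⁶ W/m².
For an isothermal sphere T⁴ = (1−a)S/(4σ) = 7.724×10¹² K⁴.

T ≈ 1670 K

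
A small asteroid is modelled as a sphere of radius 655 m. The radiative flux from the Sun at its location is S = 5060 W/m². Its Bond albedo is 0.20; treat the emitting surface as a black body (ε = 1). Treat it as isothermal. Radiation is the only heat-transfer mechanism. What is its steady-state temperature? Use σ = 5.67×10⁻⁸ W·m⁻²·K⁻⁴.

T ≈ 366 K

At equilibrium, absorbed power = emitted power.
Absorbing cross-section = πr² = 1.348×10⁶ m²; emitting surface = 4πr² = 5.391×10⁶ m² (ratio 4).
(1−a)S·A_cross = εσ·A_surf·T⁴  ⇒  T⁴ = (1−a)S/(4σ).
T⁴ = 0.800·5060/(4·5.67×10⁻⁸) = 1.785×10¹⁰ K⁴.
T = (1.785×10¹⁰)^(1/4).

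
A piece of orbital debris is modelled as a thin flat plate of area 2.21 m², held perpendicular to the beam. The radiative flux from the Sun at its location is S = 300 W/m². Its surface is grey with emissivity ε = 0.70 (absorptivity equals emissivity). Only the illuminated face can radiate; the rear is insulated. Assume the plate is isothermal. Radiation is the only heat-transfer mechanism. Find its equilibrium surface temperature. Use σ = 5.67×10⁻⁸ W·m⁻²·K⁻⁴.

T ≈ 270 K

At equilibrium, absorbed power = emitted power.
Absorbing cross-section = A = 2.210 m²; emitting surface = A = 2.210 m² (ratio 1).
εS·A_cross = εσ·A_surf·T⁴  ⇒  T⁴ = S/(1σ)   (ε cancels).
T⁴ = 300/(1·5.67×10⁻⁸) = 5.291×10⁹ K⁴.
T = (5.291×10⁹)^(1/4).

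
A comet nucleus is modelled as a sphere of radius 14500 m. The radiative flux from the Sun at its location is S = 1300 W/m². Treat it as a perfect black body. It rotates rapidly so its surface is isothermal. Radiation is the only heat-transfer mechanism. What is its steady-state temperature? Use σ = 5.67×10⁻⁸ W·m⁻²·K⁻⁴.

At equilibrium, absorbed power = emitted power.
Absorbing cross-section = πr² = 6.605×10⁸ m²; emitting surface = 4πr² = 2.642×10⁹ m² (ratio 4).
S·A_cross = εσ·A_surf·T⁴  ⇒  T⁴ = S/(4σ).
T⁴ = 1.00·1300/(4·5.67×10⁻⁸) = 5.732×10⁹ K⁴.
T = (5.732×10⁹)^(1/4).

T ≈ 275 K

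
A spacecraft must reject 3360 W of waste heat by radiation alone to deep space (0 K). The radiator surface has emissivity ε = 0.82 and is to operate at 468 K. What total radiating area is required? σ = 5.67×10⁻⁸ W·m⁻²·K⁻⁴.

A ≈ 1.51 m²

P = εσA T⁴ ⇒ A = P/(εσT⁴).
T⁴ = 4.797×10¹⁰ K⁴.
A = 3360/(0.82 × 5.67×10⁻⁸ × 4.797×10¹⁰).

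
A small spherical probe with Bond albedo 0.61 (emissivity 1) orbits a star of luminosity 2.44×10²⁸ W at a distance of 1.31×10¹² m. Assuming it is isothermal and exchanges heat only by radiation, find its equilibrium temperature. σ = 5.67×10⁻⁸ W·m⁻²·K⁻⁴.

First find the stellar flux at distance d: S = L/(4πd²) = 2.44×10²⁸/(4π·(1.31×10¹²)²) = 1131 W/m².
For an isothermal sphere, absorbed (1−a)S·πr² = emitted σ·4πr²·T⁴, so T⁴ = (1−a)S/(4σ).
T⁴ = 0.390·1131/(4·5.67×10⁻⁸) = 1.946×10⁹ K⁴.

T ≈ 210 K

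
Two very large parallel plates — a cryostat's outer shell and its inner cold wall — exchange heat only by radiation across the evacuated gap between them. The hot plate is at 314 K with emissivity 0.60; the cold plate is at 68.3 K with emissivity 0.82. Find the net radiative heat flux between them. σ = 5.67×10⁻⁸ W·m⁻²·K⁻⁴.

For two infinite grey parallel plates, q = σ(T₁⁴ − T₂⁴)/(1/ε₁ + 1/ε₂ − 1).
T₁⁴ − T₂⁴ = 9.721×10⁹ − 2.176×10⁷ = 9.699×10⁹ K⁴.
1/ε₁ + 1/ε₂ − 1 = 1.667 + 1.220 − 1 = 1.886.
q = 5.67×10⁻⁸ × 9.699×10⁹ / 1.886.

q ≈ 292 W/m²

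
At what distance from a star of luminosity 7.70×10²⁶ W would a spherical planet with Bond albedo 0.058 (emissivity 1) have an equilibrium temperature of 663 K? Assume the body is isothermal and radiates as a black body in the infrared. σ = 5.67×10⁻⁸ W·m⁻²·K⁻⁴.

d ≈ 3.63×10¹⁰ m

For an isothermal black-emitting sphere, (1−a)S·πr² = σ·4πr²·T⁴ ⇒ S = 4σT⁴/(1−a).
S = 4·5.67×10⁻⁸·(663)⁴/0.942 = 46520 W/m².
Flux falls as S = L/(4πd²), so d = √(L/(4πS)) = √(7.70×10²⁶/(4π·46520)).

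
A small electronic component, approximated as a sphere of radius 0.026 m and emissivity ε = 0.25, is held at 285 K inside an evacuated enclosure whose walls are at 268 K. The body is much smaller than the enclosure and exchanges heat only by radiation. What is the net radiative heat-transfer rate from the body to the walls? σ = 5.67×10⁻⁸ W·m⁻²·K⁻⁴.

P_net ≈ 0.173 W

For a small grey body in a large enclosure: P_net = εσA(T_body⁴ − T_wall⁴).
A = 4πr² = 0.008495 m²; T_body⁴ − T_wall⁴ = 6.598×10⁹ − 5.159×10⁹ = 1.439×10⁹ K⁴.
|P_net| = 0.25·5.67×10⁻⁸·0.008495·1.439×10⁹.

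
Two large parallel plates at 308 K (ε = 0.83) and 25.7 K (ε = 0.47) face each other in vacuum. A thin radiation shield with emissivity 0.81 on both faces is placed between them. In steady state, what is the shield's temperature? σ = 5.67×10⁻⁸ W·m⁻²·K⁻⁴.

In steady state the net flux on the hot side equals that on the cold side.
σ(T₁⁴−T_s⁴)/D₁ = σ(T_s⁴−T₂⁴)/D₂, with D₁ = 1/ε₁+1/ε_s−1 = 1.439, D₂ = 1/ε_s+1/ε₂−1 = 2.362.
Solve for T_s⁴: T_s⁴ = (D₂·T₁⁴ + D₁·T₂⁴)/(D₁+D₂) = 5.592×10⁹ K⁴.

T_s ≈ 273 K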